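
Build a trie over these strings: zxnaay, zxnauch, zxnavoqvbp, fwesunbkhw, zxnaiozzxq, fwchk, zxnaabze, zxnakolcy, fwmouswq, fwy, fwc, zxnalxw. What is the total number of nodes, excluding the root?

For each word, the new-node count is its length minus the longest prefix already in the trie:
  "zxnaay" → 6 new (z, x, n, a, a, y)
  "zxnauch" → prefix "zxna" already present; 3 new (u, c, h)
  "zxnavoqvbp" → prefix "zxna" already present; 6 new (v, o, q, v, b, p)
  "fwesunbkhw" → 10 new (f, w, e, s, u, n, b, k, h, w)
  "zxnaiozzxq" → prefix "zxna" already present; 6 new (i, o, z, z, x, q)
  "fwchk" → prefix "fw" already present; 3 new (c, h, k)
  "zxnaabze" → prefix "zxnaa" already present; 3 new (b, z, e)
  "zxnakolcy" → prefix "zxna" already present; 5 new (k, o, l, c, y)
  "fwmouswq" → prefix "fw" already present; 6 new (m, o, u, s, w, q)
  "fwy" → prefix "fw" already present; 1 new (y)
  "fwc" → prefix "fwc" already present; 0 new (none)
  "zxnalxw" → prefix "zxna" already present; 3 new (l, x, w)
Total nodes = 6 + 3 + 6 + 10 + 6 + 3 + 3 + 5 + 6 + 1 + 0 + 3 = 52

52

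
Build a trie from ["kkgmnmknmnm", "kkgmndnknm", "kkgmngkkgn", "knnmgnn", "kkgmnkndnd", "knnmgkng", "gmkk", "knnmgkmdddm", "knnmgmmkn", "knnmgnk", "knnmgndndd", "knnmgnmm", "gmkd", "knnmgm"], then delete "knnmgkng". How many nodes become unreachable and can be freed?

2

A node on "knnmgkng"'s path can go only if nothing else ends at it or branches off below it.
The suffix "ng" (2 nodes) is used only by "knnmgkng"; the node for "knnmgk" still has the child "m", so pruning stops there.
Nodes removed: 2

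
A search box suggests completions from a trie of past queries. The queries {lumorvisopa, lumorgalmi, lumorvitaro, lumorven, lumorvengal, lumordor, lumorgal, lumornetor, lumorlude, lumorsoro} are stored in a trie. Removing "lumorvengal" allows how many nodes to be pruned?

3

A node on "lumorvengal"'s path can go only if nothing else ends at it or branches off below it.
The suffix "gal" (3 nodes) is used only by "lumorvengal"; "lumorven" is itself a stored word, so pruning stops there.
Nodes removed: 3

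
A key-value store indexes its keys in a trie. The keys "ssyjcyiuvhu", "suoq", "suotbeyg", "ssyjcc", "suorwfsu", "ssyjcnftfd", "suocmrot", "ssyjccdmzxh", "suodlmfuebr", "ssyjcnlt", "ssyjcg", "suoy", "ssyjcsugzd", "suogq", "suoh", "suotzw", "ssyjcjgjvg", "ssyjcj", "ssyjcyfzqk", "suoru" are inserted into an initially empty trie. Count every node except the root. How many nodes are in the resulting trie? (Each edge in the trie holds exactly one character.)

For each word, the new-node count is its length minus the longest prefix already in the trie:
  "ssyjcyiuvhu" → 11 new (s, s, y, j, c, y, i, u, v, h, u)
  "suoq" → prefix "s" already present; 3 new (u, o, q)
  "suotbeyg" → prefix "suo" already present; 5 new (t, b, e, y, g)
  "ssyjcc" → prefix "ssyjc" already present; 1 new (c)
  "suorwfsu" → prefix "suo" already present; 5 new (r, w, f, s, u)
  "ssyjcnftfd" → prefix "ssyjc" already present; 5 new (n, f, t, f, d)
  "suocmrot" → prefix "suo" already present; 5 new (c, m, r, o, t)
  "ssyjccdmzxh" → prefix "ssyjcc" already present; 5 new (d, m, z, x, h)
  "suodlmfuebr" → prefix "suo" already present; 8 new (d, l, m, f, u, e, b, r)
  "ssyjcnlt" → prefix "ssyjcn" already present; 2 new (l, t)
  "ssyjcg" → prefix "ssyjc" already present; 1 new (g)
  "suoy" → prefix "suo" already present; 1 new (y)
  "ssyjcsugzd" → prefix "ssyjc" already present; 5 new (s, u, g, z, d)
  "suogq" → prefix "suo" already present; 2 new (g, q)
  "suoh" → prefix "suo" already present; 1 new (h)
  "suotzw" → prefix "suot" already present; 2 new (z, w)
  "ssyjcjgjvg" → prefix "ssyjc" already present; 5 new (j, g, j, v, g)
  "ssyjcj" → prefix "ssyjcj" already present; 0 new (none)
  "ssyjcyfzqk" → prefix "ssyjcy" already present; 4 new (f, z, q, k)
  "suoru" → prefix "suor" already present; 1 new (u)
Total nodes = 11 + 3 + 5 + 1 + 5 + 5 + 5 + 5 + 8 + 2 + 1 + 1 + 5 + 2 + 1 + 2 + 5 + 0 + 4 + 1 = 72

72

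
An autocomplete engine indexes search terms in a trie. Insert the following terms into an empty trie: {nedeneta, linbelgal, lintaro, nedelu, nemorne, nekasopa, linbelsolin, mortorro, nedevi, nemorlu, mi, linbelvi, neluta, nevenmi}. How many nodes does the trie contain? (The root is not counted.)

63

Count nodes per top-level branch (shared prefixes stored once):
  'l'-branch (linbelgal, linbelsolin, linbelvi, lintaro): 20 nodes
  'm'-branch (mi, mortorro): 9 nodes
  'n'-branch (nedelu, nedeneta, nedevi, nekasopa, neluta, nemorlu, nemorne, nevenmi): 34 nodes
Sum: 63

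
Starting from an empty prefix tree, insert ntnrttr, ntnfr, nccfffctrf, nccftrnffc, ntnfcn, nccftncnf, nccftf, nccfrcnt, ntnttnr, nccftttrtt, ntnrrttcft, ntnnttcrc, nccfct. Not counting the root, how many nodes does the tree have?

58

For each word, the new-node count is its length minus the longest prefix already in the trie:
  "ntnrttr" → 7 new (n, t, n, r, t, t, r)
  "ntnfr" → prefix "ntn" already present; 2 new (f, r)
  "nccfffctrf" → prefix "n" already present; 9 new (c, c, f, f, f, c, t, r, f)
  "nccftrnffc" → prefix "nccf" already present; 6 new (t, r, n, f, f, c)
  "ntnfcn" → prefix "ntnf" already present; 2 new (c, n)
  "nccftncnf" → prefix "nccft" already present; 4 new (n, c, n, f)
  "nccftf" → prefix "nccft" already present; 1 new (f)
  "nccfrcnt" → prefix "nccf" already present; 4 new (r, c, n, t)
  "ntnttnr" → prefix "ntn" already present; 4 new (t, t, n, r)
  "nccftttrtt" → prefix "nccft" already present; 5 new (t, t, r, t, t)
  "ntnrrttcft" → prefix "ntnr" already present; 6 new (r, t, t, c, f, t)
  "ntnnttcrc" → prefix "ntn" already present; 6 new (n, t, t, c, r, c)
  "nccfct" → prefix "nccf" already present; 2 new (c, t)
Total nodes = 7 + 2 + 9 + 6 + 2 + 4 + 1 + 4 + 4 + 5 + 6 + 6 + 2 = 58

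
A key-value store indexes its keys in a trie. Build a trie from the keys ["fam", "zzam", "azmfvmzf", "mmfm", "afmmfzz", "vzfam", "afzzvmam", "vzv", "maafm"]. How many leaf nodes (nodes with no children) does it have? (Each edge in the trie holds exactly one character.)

A leaf is a node with no children — equivalently, the end of a word that is not a proper prefix of any other stored word.
Those words: "afmmfzz", "afzzvmam", "azmfvmzf", "fam", "maafm", "mmfm", "vzfam", "vzv", "zzam"
Leaf count: 9

9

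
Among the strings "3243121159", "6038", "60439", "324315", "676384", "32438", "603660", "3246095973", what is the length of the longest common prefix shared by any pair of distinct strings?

5

The deepest shared node is where two words last agree before diverging.
e.g. "3243121159" and "324315" share the prefix "32431" of length 5; no pair shares a longer one.
Longest shared-prefix length: 5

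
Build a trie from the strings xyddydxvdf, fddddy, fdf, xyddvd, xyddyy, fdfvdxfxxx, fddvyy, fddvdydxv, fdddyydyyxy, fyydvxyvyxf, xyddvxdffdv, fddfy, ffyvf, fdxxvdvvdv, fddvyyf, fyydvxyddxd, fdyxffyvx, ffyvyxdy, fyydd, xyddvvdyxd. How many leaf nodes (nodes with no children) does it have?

18

A leaf is a node with no children — equivalently, the end of a word that is not a proper prefix of any other stored word.
Those words: "fddddy", "fdddyydyyxy", "fddfy", "fddvdydxv", "fddvyyf", "fdfvdxfxxx", "fdxxvdvvdv", "fdyxffyvx", "ffyvf", "ffyvyxdy", "fyydd", "fyydvxyddxd", "fyydvxyvyxf", "xyddvd", "xyddvvdyxd", "xyddvxdffdv", "xyddydxvdf", "xyddyy"
Leaf count: 18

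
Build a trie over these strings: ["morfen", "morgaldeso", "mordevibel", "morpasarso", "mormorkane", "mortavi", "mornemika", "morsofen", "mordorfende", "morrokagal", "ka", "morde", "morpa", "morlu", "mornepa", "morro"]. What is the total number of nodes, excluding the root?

69

For each word, the new-node count is its length minus the longest prefix already in the trie:
  "morfen" → 6 new (m, o, r, f, e, n)
  "morgaldeso" → prefix "mor" already present; 7 new (g, a, l, d, e, s, o)
  "mordevibel" → prefix "mor" already present; 7 new (d, e, v, i, b, e, l)
  "morpasarso" → prefix "mor" already present; 7 new (p, a, s, a, r, s, o)
  "mormorkane" → prefix "mor" already present; 7 new (m, o, r, k, a, n, e)
  "mortavi" → prefix "mor" already present; 4 new (t, a, v, i)
  "mornemika" → prefix "mor" already present; 6 new (n, e, m, i, k, a)
  "morsofen" → prefix "mor" already present; 5 new (s, o, f, e, n)
  "mordorfende" → prefix "mord" already present; 7 new (o, r, f, e, n, d, e)
  "morrokagal" → prefix "mor" already present; 7 new (r, o, k, a, g, a, l)
  "ka" → 2 new (k, a)
  "morde" → prefix "morde" already present; 0 new (none)
  "morpa" → prefix "morpa" already present; 0 new (none)
  "morlu" → prefix "mor" already present; 2 new (l, u)
  "mornepa" → prefix "morne" already present; 2 new (p, a)
  "morro" → prefix "morro" already present; 0 new (none)
Total nodes = 6 + 7 + 7 + 7 + 7 + 4 + 6 + 5 + 7 + 7 + 2 + 0 + 0 + 2 + 2 + 0 = 69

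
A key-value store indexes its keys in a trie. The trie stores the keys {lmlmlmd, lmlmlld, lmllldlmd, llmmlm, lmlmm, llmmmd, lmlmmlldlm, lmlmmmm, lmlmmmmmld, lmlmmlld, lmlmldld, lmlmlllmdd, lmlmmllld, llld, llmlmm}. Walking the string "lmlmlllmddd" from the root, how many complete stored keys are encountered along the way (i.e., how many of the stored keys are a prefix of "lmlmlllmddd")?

Walk "lmlmlllmddd" from the root; an end-of-word marker is hit whenever a stored word is a prefix of "lmlmlllmddd".
Prefixes of the query that are stored words: "lmlmlllmdd"
Count: 1

1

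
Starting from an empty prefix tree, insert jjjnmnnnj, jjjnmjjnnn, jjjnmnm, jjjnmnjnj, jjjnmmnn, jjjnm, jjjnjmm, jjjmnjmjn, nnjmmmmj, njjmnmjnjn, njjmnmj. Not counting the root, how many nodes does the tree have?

For each word, the new-node count is its length minus the longest prefix already in the trie:
  "jjjnmnnnj" → 9 new (j, j, j, n, m, n, n, n, j)
  "jjjnmjjnnn" → prefix "jjjnm" already present; 5 new (j, j, n, n, n)
  "jjjnmnm" → prefix "jjjnmn" already present; 1 new (m)
  "jjjnmnjnj" → prefix "jjjnmn" already present; 3 new (j, n, j)
  "jjjnmmnn" → prefix "jjjnm" already present; 3 new (m, n, n)
  "jjjnm" → prefix "jjjnm" already present; 0 new (none)
  "jjjnjmm" → prefix "jjjn" already present; 3 new (j, m, m)
  "jjjmnjmjn" → prefix "jjj" already present; 6 new (m, n, j, m, j, n)
  "nnjmmmmj" → 8 new (n, n, j, m, m, m, m, j)
  "njjmnmjnjn" → prefix "n" already present; 9 new (j, j, m, n, m, j, n, j, n)
  "njjmnmj" → prefix "njjmnmj" already present; 0 new (none)
Total nodes = 9 + 5 + 1 + 3 + 3 + 0 + 3 + 6 + 8 + 9 + 0 = 47

47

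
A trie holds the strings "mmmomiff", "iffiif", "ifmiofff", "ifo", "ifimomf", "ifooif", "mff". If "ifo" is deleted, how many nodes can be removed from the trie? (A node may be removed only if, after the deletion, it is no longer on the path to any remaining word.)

0

After clearing the end-marker at "ifo", prune upward until reaching a node still needed by another word.
Every node on "ifo" is still needed (e.g. by "ifooif"), so nothing is freed.
Nodes removed: 0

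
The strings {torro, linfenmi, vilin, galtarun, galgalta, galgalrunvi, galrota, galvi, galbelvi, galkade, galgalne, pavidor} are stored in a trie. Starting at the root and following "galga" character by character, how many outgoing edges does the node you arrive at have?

1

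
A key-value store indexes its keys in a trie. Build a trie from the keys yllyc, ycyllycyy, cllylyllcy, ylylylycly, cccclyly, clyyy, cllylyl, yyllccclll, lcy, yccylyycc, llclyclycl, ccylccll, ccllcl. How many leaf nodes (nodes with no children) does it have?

12

A leaf is a node with no children — equivalently, the end of a word that is not a proper prefix of any other stored word.
Those words: "cccclyly", "ccllcl", "ccylccll", "cllylyllcy", "clyyy", "lcy", "llclyclycl", "yccylyycc", "ycyllycyy", "yllyc", "ylylylycly", "yyllccclll"
Leaf count: 12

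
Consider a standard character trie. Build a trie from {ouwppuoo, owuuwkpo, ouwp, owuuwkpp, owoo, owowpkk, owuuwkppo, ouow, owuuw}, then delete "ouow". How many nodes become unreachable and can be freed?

2

Walk "ouow" from the leaf back toward the root, removing each node that no remaining word uses.
The suffix "ow" (2 nodes) is used only by "ouow"; the node for "ou" still has the child "w", so pruning stops there.
Nodes removed: 2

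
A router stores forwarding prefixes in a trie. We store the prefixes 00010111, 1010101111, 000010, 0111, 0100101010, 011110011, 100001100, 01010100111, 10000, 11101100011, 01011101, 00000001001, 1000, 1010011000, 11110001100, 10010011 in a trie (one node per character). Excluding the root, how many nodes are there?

Trace insertions, counting only characters that open a new branch:
  "00010111" → 8 new (0, 0, 0, 1, 0, 1, 1, 1)
  "1010101111" → 10 new (1, 0, 1, 0, 1, 0, 1, 1, 1, 1)
  "000010" → prefix "000" already present; 3 new (0, 1, 0)
  "0111" → prefix "0" already present; 3 new (1, 1, 1)
  "0100101010" → prefix "01" already present; 8 new (0, 0, 1, 0, 1, 0, 1, 0)
  "011110011" → prefix "0111" already present; 5 new (1, 0, 0, 1, 1)
  "100001100" → prefix "10" already present; 7 new (0, 0, 0, 1, 1, 0, 0)
  "01010100111" → prefix "010" already present; 8 new (1, 0, 1, 0, 0, 1, 1, 1)
  "10000" → prefix "10000" already present; 0 new (none)
  "11101100011" → prefix "1" already present; 10 new (1, 1, 0, 1, 1, 0, 0, 0, 1, 1)
  "01011101" → prefix "0101" already present; 4 new (1, 1, 0, 1)
  "00000001001" → prefix "0000" already present; 7 new (0, 0, 0, 1, 0, 0, 1)
  "1000" → prefix "1000" already present; 0 new (none)
  "1010011000" → prefix "1010" already present; 6 new (0, 1, 1, 0, 0, 0)
  "11110001100" → prefix "111" already present; 8 new (1, 0, 0, 0, 1, 1, 0, 0)
  "10010011" → prefix "100" already present; 5 new (1, 0, 0, 1, 1)
Total nodes = 8 + 10 + 3 + 3 + 8 + 5 + 7 + 8 + 0 + 10 + 4 + 7 + 0 + 6 + 8 + 5 = 92

92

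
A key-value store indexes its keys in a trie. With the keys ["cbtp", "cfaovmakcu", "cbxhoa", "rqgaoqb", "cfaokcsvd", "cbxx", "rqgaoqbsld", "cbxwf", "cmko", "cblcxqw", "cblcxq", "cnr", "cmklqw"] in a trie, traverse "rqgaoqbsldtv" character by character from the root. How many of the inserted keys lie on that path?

Walk "rqgaoqbsldtv" from the root; an end-of-word marker is hit whenever a stored word is a prefix of "rqgaoqbsldtv".
Prefixes of the query that are stored words: "rqgaoqb", "rqgaoqbsld"
Count: 2

2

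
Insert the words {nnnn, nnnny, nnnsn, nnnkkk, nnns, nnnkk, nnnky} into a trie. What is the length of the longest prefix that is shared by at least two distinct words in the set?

5

The deepest shared node is where two words last agree before diverging.
e.g. "nnnkk" and "nnnkkk" share the prefix "nnnkk" of length 5; no pair shares a longer one.
Longest shared-prefix length: 5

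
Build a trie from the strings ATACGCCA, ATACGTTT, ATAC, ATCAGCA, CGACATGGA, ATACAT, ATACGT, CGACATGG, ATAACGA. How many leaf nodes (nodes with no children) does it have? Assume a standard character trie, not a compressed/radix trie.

6

A leaf is a node with no children — equivalently, the end of a word that is not a proper prefix of any other stored word.
Those words: "ATAACGA", "ATACAT", "ATACGCCA", "ATACGTTT", "ATCAGCA", "CGACATGGA"
Leaf count: 6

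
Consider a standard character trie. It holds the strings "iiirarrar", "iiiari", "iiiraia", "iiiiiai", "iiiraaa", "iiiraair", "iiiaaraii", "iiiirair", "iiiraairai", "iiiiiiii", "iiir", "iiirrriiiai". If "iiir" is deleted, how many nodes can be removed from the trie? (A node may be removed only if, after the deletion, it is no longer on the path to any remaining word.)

0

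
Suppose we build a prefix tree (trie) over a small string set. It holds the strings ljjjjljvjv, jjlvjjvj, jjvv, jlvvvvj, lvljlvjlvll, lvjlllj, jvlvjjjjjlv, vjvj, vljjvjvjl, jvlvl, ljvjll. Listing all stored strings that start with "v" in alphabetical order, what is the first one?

vjvj

DFS of the "v" subtree visits, in order: "vjvj", "vljjvjvjl"
The 1st is vjvj.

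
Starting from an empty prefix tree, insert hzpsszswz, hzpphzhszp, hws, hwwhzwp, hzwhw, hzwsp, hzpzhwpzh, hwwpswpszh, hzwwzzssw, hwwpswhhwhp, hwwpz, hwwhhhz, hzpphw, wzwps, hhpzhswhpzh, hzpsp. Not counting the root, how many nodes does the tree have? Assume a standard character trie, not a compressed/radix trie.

Count nodes per top-level branch (shared prefixes stored once):
  'h'-branch (hhpzhswhpzh, hws, hwwhhhz, hwwhzwp, hwwpswhhwhp, hwwpswpszh, hwwpz, hzpphw, hzpphzhszp, hzpsp, hzpsszswz, hzpzhwpzh, hzwhw, hzwsp, hzwwzzssw): 68 nodes
  'w'-branch (wzwps): 5 nodes
Sum: 73

73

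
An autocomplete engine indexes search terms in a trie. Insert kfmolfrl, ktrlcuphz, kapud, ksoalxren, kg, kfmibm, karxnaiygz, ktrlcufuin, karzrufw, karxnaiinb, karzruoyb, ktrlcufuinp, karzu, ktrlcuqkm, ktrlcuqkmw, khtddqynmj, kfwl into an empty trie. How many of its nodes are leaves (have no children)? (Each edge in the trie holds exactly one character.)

15

A leaf is a node with no children — equivalently, the end of a word that is not a proper prefix of any other stored word.
Those words: "kapud", "karxnaiinb", "karxnaiygz", "karzrufw", "karzruoyb", "karzu", "kfmibm", "kfmolfrl", "kfwl", "kg", "khtddqynmj", "ksoalxren", "ktrlcufuinp", "ktrlcuphz", "ktrlcuqkmw"
Leaf count: 15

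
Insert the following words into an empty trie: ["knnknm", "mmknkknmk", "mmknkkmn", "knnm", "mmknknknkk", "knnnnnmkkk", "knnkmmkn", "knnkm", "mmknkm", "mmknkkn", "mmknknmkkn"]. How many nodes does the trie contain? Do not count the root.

Count nodes per top-level branch (shared prefixes stored once):
  'k'-branch (knnkm, knnkmmkn, knnknm, knnm, knnnnnmkkk): 18 nodes
  'm'-branch (mmknkkmn, mmknkkn, mmknkknmk, mmknkm, mmknknknkk, mmknknmkkn): 21 nodes
Sum: 39

39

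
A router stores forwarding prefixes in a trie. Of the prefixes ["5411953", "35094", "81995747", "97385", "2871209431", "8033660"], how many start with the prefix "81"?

Walk to "81"; the words in its subtree are exactly those with that prefix.
Words under "81": 81995747
Count: 1

1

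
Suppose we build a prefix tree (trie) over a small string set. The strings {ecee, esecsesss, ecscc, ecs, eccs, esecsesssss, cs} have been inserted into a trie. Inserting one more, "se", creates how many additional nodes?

"se" shares no prefix with any stored word, so all 2 characters open new nodes.
2 − 0 = 2 new nodes.

2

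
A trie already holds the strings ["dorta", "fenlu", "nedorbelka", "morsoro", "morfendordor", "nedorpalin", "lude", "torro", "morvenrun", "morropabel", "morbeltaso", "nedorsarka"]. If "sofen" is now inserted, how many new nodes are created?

5

"sofen" shares no prefix with any stored word, so all 5 characters open new nodes.
5 − 0 = 5 new nodes.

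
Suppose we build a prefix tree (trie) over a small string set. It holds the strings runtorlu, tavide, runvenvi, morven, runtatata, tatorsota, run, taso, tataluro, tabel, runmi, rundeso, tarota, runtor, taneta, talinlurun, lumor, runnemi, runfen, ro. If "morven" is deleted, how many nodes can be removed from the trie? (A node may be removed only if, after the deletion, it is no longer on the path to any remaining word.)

After clearing the end-marker at "morven", prune upward until reaching a node still needed by another word.
No other word shares any prefix with "morven", so all 6 of its nodes go.
Nodes removed: 6

6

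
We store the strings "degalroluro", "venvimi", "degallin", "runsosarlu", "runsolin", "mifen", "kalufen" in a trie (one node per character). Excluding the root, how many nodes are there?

46

Trace insertions, counting only characters that open a new branch:
  "degalroluro" → 11 new (d, e, g, a, l, r, o, l, u, r, o)
  "venvimi" → 7 new (v, e, n, v, i, m, i)
  "degallin" → prefix "degal" already present; 3 new (l, i, n)
  "runsosarlu" → 10 new (r, u, n, s, o, s, a, r, l, u)
  "runsolin" → prefix "runso" already present; 3 new (l, i, n)
  "mifen" → 5 new (m, i, f, e, n)
  "kalufen" → 7 new (k, a, l, u, f, e, n)
Total nodes = 11 + 7 + 3 + 10 + 3 + 5 + 7 = 46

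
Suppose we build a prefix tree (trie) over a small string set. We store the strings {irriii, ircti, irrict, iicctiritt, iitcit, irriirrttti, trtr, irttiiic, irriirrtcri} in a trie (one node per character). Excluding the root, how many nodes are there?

Insert word by word; a character creates a node only if that edge doesn't already exist:
  "irriii" → 6 new (i, r, r, i, i, i)
  "ircti" → prefix "ir" already present; 3 new (c, t, i)
  "irrict" → prefix "irri" already present; 2 new (c, t)
  "iicctiritt" → prefix "i" already present; 9 new (i, c, c, t, i, r, i, t, t)
  "iitcit" → prefix "ii" already present; 4 new (t, c, i, t)
  "irriirrttti" → prefix "irrii" already present; 6 new (r, r, t, t, t, i)
  "trtr" → 4 new (t, r, t, r)
  "irttiiic" → prefix "ir" already present; 6 new (t, t, i, i, i, c)
  "irriirrtcri" → prefix "irriirrt" already present; 3 new (c, r, i)
Total nodes = 6 + 3 + 2 + 9 + 4 + 6 + 4 + 6 + 3 = 43

43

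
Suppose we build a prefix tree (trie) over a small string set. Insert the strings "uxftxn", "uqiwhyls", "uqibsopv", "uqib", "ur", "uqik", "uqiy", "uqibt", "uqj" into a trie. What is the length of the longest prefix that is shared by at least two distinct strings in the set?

4

Look for the deepest trie node that still has at least two words in its subtree.
"uqib" and "uqibsopv" agree on "uqib" (4 characters) before diverging; nothing deeper is shared.
Longest shared-prefix length: 4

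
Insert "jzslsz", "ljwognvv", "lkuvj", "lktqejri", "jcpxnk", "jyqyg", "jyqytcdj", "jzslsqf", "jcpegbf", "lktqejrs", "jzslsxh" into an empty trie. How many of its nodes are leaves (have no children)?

11

A leaf is a node with no children — equivalently, the end of a word that is not a proper prefix of any other stored word.
Those words: "jcpegbf", "jcpxnk", "jyqyg", "jyqytcdj", "jzslsqf", "jzslsxh", "jzslsz", "ljwognvv", "lktqejri", "lktqejrs", "lkuvj"
Leaf count: 11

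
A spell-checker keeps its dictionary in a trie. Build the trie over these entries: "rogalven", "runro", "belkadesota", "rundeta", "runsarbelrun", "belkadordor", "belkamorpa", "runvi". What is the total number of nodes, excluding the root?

Count nodes per top-level branch (shared prefixes stored once):
  'b'-branch (belkadesota, belkadordor, belkamorpa): 21 nodes
  'r'-branch (rogalven, rundeta, runro, runsarbelrun, runvi): 27 nodes
Sum: 48

48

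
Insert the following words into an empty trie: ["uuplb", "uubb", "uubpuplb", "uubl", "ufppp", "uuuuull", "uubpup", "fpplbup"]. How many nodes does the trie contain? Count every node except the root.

Count nodes per top-level branch (shared prefixes stored once):
  'f'-branch (fpplbup): 7 nodes
  'u'-branch (ufppp, uubb, uubl, uubpup, uubpuplb, uuplb, uuuuull): 22 nodes
Sum: 29

29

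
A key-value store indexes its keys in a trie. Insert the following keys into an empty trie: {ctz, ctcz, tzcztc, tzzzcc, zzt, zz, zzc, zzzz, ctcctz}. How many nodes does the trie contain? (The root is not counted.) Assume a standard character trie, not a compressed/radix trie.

24

For each word, the new-node count is its length minus the longest prefix already in the trie:
  "ctz" → 3 new (c, t, z)
  "ctcz" → prefix "ct" already present; 2 new (c, z)
  "tzcztc" → 6 new (t, z, c, z, t, c)
  "tzzzcc" → prefix "tz" already present; 4 new (z, z, c, c)
  "zzt" → 3 new (z, z, t)
  "zz" → prefix "zz" already present; 0 new (none)
  "zzc" → prefix "zz" already present; 1 new (c)
  "zzzz" → prefix "zz" already present; 2 new (z, z)
  "ctcctz" → prefix "ctc" already present; 3 new (c, t, z)
Total nodes = 3 + 2 + 6 + 4 + 3 + 0 + 1 + 2 + 3 = 24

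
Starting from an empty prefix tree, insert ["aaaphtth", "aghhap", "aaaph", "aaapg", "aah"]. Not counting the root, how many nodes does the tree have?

15

Trie structure (* marks end of a word):
(root)
└─ a
   ├─ a
   │  ├─ a
   │  │  └─ p
   │  │     ├─ g *
   │  │     └─ h *
   │  │        └─ t
   │  │           └─ t
   │  │              └─ h *
   │  └─ h *
   └─ g
      └─ h
         └─ h
            └─ a
               └─ p *
Counting every labelled node above: 15.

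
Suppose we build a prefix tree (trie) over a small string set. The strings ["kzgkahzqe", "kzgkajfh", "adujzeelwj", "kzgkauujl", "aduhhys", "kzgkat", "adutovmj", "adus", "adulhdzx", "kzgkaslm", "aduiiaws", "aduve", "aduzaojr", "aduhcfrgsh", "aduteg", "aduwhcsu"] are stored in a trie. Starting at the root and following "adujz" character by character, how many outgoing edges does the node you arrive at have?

1

Follow the path "adujz" to its node, then look at its outgoing edges.
Distinct next characters after "adujz": e.
That node has 1 child edge.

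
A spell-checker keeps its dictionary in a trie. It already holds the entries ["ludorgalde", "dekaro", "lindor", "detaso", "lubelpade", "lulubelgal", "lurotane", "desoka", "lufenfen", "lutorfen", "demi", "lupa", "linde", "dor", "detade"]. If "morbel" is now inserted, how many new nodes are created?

6

Nothing in the trie begins with "m"; the whole of "morbel" is new.
6 − 0 = 6 new nodes.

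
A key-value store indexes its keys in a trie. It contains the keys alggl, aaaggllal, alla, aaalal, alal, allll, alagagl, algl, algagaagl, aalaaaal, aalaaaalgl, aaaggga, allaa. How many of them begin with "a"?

Traverse to the node for "a", then collect every word in that subtree.
Matches: "aaaggga", "aaaggllal", "aaalal", "aalaaaal", "aalaaaalgl", "alagagl", "alal", "algagaagl", "alggl", "algl", "alla", "allaa", "allll"
Count: 13

13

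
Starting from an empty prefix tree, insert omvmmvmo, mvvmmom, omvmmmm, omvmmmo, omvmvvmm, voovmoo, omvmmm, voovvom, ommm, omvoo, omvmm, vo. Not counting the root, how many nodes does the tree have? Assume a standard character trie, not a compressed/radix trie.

Trace insertions, counting only characters that open a new branch:
  "omvmmvmo" → 8 new (o, m, v, m, m, v, m, o)
  "mvvmmom" → 7 new (m, v, v, m, m, o, m)
  "omvmmmm" → prefix "omvmm" already present; 2 new (m, m)
  "omvmmmo" → prefix "omvmmm" already present; 1 new (o)
  "omvmvvmm" → prefix "omvm" already present; 4 new (v, v, m, m)
  "voovmoo" → 7 new (v, o, o, v, m, o, o)
  "omvmmm" → prefix "omvmmm" already present; 0 new (none)
  "voovvom" → prefix "voov" already present; 3 new (v, o, m)
  "ommm" → prefix "om" already present; 2 new (m, m)
  "omvoo" → prefix "omv" already present; 2 new (o, o)
  "omvmm" → prefix "omvmm" already present; 0 new (none)
  "vo" → prefix "vo" already present; 0 new (none)
Total nodes = 8 + 7 + 2 + 1 + 4 + 7 + 0 + 3 + 2 + 2 + 0 + 0 = 36

36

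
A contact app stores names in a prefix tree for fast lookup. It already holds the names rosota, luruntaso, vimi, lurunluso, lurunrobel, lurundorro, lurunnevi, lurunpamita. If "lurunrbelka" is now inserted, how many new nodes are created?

"lurunr" is already a path in the trie; the remaining "belka" must be added.
So 11 − 6 = 5 new nodes.

5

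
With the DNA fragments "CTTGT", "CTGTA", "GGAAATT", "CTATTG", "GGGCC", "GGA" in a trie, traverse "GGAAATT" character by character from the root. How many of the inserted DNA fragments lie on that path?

2

Check each prefix of "GGAAATT" against the stored set — each match is an end-marker on the path.
Prefixes of the query that are stored words: "GGA", "GGAAATT"
Count: 2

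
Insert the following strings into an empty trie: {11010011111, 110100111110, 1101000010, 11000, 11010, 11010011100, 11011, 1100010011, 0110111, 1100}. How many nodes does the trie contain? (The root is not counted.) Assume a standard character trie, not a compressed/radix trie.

Trace insertions, counting only characters that open a new branch:
  "11010011111" → 11 new (1, 1, 0, 1, 0, 0, 1, 1, 1, 1, 1)
  "110100111110" → prefix "11010011111" already present; 1 new (0)
  "1101000010" → prefix "110100" already present; 4 new (0, 0, 1, 0)
  "11000" → prefix "110" already present; 2 new (0, 0)
  "11010" → prefix "11010" already present; 0 new (none)
  "11010011100" → prefix "110100111" already present; 2 new (0, 0)
  "11011" → prefix "1101" already present; 1 new (1)
  "1100010011" → prefix "11000" already present; 5 new (1, 0, 0, 1, 1)
  "0110111" → 7 new (0, 1, 1, 0, 1, 1, 1)
  "1100" → prefix "1100" already present; 0 new (none)
Total nodes = 11 + 1 + 4 + 2 + 0 + 2 + 1 + 5 + 7 + 0 = 33

33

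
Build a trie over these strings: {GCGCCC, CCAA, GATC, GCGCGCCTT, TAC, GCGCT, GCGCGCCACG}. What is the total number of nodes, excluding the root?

Insert word by word; a character creates a node only if that edge doesn't already exist:
  "GCGCCC" → 6 new (G, C, G, C, C, C)
  "CCAA" → 4 new (C, C, A, A)
  "GATC" → prefix "G" already present; 3 new (A, T, C)
  "GCGCGCCTT" → prefix "GCGC" already present; 5 new (G, C, C, T, T)
  "TAC" → 3 new (T, A, C)
  "GCGCT" → prefix "GCGC" already present; 1 new (T)
  "GCGCGCCACG" → prefix "GCGCGCC" already present; 3 new (A, C, G)
Total nodes = 6 + 4 + 3 + 5 + 3 + 1 + 3 = 25

25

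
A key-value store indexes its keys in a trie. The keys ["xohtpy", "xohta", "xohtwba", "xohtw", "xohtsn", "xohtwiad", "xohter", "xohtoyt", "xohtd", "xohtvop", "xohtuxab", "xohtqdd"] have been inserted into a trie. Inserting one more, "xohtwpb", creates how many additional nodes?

Walking "xohtwpb" from the root, the first 5 characters ("xohtw") follow existing edges; "p" is the first miss.
Each of the 2 remaining characters creates one node.

2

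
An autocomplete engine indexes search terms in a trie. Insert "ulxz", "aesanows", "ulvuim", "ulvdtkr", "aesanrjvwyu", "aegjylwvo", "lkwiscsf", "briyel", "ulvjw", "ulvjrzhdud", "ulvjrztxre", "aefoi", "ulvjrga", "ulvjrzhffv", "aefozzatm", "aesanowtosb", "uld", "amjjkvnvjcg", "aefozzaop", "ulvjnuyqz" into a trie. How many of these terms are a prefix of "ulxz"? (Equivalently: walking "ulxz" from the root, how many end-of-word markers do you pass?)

1

Walk "ulxz" from the root; an end-of-word marker is hit whenever a stored word is a prefix of "ulxz".
Prefixes of the query that are stored words: "ulxz"
Count: 1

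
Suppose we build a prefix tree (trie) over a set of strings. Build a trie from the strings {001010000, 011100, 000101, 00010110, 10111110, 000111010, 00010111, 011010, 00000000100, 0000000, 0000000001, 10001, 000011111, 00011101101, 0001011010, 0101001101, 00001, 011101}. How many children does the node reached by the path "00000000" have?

2

Follow the path "00000000" to its node, then look at its outgoing edges.
Characters that immediately follow "00000000" among the stored strings: {0, 1}.
That node has 2 child edges.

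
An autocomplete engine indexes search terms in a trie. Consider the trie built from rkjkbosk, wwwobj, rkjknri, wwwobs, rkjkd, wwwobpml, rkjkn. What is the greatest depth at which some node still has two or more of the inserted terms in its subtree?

The deepest shared node is where two words last agree before diverging.
"rkjkn" and "rkjknri" agree on "rkjkn" (5 characters) before diverging; nothing deeper is shared.
Longest shared-prefix length: 5

5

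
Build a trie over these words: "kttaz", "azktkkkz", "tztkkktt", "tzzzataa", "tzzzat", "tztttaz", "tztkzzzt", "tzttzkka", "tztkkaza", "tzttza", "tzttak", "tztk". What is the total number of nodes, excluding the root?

45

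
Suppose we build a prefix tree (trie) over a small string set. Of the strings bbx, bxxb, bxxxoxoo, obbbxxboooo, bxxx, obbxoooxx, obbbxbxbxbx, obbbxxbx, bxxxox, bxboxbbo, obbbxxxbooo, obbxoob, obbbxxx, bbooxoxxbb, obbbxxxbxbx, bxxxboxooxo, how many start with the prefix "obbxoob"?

Traverse to the node for "obbxoob", then collect every word in that subtree.
Words under "obbxoob": obbxoob
Count: 1

1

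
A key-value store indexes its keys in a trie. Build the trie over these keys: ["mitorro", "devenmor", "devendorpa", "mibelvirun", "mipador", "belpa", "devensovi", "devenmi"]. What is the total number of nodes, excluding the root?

43

For each word, the new-node count is its length minus the longest prefix already in the trie:
  "mitorro" → 7 new (m, i, t, o, r, r, o)
  "devenmor" → 8 new (d, e, v, e, n, m, o, r)
  "devendorpa" → prefix "deven" already present; 5 new (d, o, r, p, a)
  "mibelvirun" → prefix "mi" already present; 8 new (b, e, l, v, i, r, u, n)
  "mipador" → prefix "mi" already present; 5 new (p, a, d, o, r)
  "belpa" → 5 new (b, e, l, p, a)
  "devensovi" → prefix "deven" already present; 4 new (s, o, v, i)
  "devenmi" → prefix "devenm" already present; 1 new (i)
Total nodes = 7 + 8 + 5 + 8 + 5 + 5 + 4 + 1 = 43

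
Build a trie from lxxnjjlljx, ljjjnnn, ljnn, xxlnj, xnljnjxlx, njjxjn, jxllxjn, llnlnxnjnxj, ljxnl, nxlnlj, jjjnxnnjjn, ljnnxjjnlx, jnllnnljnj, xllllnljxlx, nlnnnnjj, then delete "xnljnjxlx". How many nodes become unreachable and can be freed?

8

Walk "xnljnjxlx" from the leaf back toward the root, removing each node that no remaining word uses.
The suffix "nljnjxlx" (8 nodes) is used only by "xnljnjxlx"; the node for "x" still has the child "x", so pruning stops there.
Nodes removed: 8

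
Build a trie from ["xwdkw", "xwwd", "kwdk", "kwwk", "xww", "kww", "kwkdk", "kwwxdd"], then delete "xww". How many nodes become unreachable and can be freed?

A node on "xww"'s path can go only if nothing else ends at it or branches off below it.
Every node on "xww" is still needed (e.g. by "xwwd"), so nothing is freed.
Nodes removed: 0

0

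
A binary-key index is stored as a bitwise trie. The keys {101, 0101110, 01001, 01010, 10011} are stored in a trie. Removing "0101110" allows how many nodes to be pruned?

3

Walk "0101110" from the leaf back toward the root, removing each node that no remaining word uses.
The suffix "110" (3 nodes) is used only by "0101110"; the node for "0101" still has the child "0", so pruning stops there.
Nodes removed: 3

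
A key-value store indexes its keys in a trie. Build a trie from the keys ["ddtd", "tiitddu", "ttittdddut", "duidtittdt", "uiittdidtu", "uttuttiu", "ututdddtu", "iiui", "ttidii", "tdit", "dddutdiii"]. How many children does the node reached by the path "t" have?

Follow the path "t" to its node, then look at its outgoing edges.
Distinct next characters after "t": d, i, t.
That node has 3 child edges.

3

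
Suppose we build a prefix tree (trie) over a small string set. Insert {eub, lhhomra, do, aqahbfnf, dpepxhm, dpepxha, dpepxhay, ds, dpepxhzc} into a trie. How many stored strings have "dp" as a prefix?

4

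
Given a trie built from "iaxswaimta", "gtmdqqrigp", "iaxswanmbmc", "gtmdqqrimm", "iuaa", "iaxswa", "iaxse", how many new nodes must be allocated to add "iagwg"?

3

"ia" is already a path in the trie; the remaining "gwg" must be added.
New nodes needed: |"iagwg"| − 2 = 5 − 2 = 3.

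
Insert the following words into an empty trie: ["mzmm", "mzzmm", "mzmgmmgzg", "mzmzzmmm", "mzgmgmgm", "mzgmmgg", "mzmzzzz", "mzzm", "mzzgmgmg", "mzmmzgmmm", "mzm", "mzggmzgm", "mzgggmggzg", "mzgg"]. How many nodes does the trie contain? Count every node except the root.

50

For each word, the new-node count is its length minus the longest prefix already in the trie:
  "mzmm" → 4 new (m, z, m, m)
  "mzzmm" → prefix "mz" already present; 3 new (z, m, m)
  "mzmgmmgzg" → prefix "mzm" already present; 6 new (g, m, m, g, z, g)
  "mzmzzmmm" → prefix "mzm" already present; 5 new (z, z, m, m, m)
  "mzgmgmgm" → prefix "mz" already present; 6 new (g, m, g, m, g, m)
  "mzgmmgg" → prefix "mzgm" already present; 3 new (m, g, g)
  "mzmzzzz" → prefix "mzmzz" already present; 2 new (z, z)
  "mzzm" → prefix "mzzm" already present; 0 new (none)
  "mzzgmgmg" → prefix "mzz" already present; 5 new (g, m, g, m, g)
  "mzmmzgmmm" → prefix "mzmm" already present; 5 new (z, g, m, m, m)
  "mzm" → prefix "mzm" already present; 0 new (none)
  "mzggmzgm" → prefix "mzg" already present; 5 new (g, m, z, g, m)
  "mzgggmggzg" → prefix "mzgg" already present; 6 new (g, m, g, g, z, g)
  "mzgg" → prefix "mzgg" already present; 0 new (none)
Total nodes = 4 + 3 + 6 + 5 + 6 + 3 + 2 + 0 + 5 + 5 + 0 + 5 + 6 + 0 = 50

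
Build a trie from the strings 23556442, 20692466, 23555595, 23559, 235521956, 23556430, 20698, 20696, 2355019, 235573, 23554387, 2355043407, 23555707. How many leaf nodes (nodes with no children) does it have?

13

Leaves are exactly the stored words that no other stored word extends.
Those words: "20692466", "20696", "20698", "2355019", "2355043407", "235521956", "23554387", "23555595", "23555707", "23556430", "23556442", "235573", "23559"
Leaf count: 13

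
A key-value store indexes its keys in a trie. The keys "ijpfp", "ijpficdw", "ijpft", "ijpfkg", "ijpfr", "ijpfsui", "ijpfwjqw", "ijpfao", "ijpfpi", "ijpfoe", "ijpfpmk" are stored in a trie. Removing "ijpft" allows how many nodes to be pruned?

1

A node on "ijpft"'s path can go only if nothing else ends at it or branches off below it.
The suffix "t" (1 node) is used only by "ijpft"; the node for "ijpf" still has the child "p", so pruning stops there.
Nodes removed: 1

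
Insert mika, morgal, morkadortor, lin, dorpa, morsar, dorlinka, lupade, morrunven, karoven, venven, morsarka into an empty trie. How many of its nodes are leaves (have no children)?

11

Leaves are exactly the stored words that no other stored word extends.
Those words: "dorlinka", "dorpa", "karoven", "lin", "lupade", "mika", "morgal", "morkadortor", "morrunven", "morsarka", "venven"
Leaf count: 11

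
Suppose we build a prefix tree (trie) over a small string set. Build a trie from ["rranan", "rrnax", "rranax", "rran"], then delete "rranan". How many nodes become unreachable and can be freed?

After clearing the end-marker at "rranan", prune upward until reaching a node still needed by another word.
The suffix "n" (1 node) is used only by "rranan"; the node for "rrana" still has the child "x", so pruning stops there.
Nodes removed: 1

1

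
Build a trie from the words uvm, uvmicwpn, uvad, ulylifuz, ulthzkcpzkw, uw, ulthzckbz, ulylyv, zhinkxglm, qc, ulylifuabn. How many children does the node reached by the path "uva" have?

Follow the path "uva" to its node, then look at its outgoing edges.
Distinct next characters after "uva": d.
That node has 1 child edge.

1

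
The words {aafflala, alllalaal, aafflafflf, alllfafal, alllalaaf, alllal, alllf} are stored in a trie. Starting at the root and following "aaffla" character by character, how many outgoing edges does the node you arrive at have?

Follow the path "aaffla" to its node, then look at its outgoing edges.
Characters that immediately follow "aaffla" among the stored strings: {f, l}.
That node has 2 child edges.

2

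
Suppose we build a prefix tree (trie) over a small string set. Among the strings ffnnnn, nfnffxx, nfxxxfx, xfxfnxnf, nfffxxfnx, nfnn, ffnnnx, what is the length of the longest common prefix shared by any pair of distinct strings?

The deepest shared node is where two words last agree before diverging.
"ffnnnn" and "ffnnnx" agree on "ffnnn" (5 characters) before diverging; nothing deeper is shared.
Longest shared-prefix length: 5

5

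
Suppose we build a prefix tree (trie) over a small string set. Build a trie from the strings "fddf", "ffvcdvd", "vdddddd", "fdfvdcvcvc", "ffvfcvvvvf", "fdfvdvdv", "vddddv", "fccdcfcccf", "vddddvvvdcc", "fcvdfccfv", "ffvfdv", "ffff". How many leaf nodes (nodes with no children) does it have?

Leaves are exactly the stored words that no other stored word extends.
Those words: "fccdcfcccf", "fcvdfccfv", "fddf", "fdfvdcvcvc", "fdfvdvdv", "ffff", "ffvcdvd", "ffvfcvvvvf", "ffvfdv", "vdddddd", "vddddvvvdcc"
Leaf count: 11

11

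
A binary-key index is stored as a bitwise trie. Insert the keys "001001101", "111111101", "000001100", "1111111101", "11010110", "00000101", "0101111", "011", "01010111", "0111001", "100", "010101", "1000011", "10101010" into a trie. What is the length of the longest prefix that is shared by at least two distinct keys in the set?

The deepest shared node is where two words last agree before diverging.
"111111101" and "1111111101" agree on "1111111" (7 characters) before diverging; nothing deeper is shared.
Longest shared-prefix length: 7

7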